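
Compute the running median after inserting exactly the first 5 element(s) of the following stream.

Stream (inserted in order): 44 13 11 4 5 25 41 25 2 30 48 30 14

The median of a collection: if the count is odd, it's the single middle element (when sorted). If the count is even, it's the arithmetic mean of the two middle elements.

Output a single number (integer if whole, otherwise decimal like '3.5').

Answer: 11

Derivation:
Step 1: insert 44 -> lo=[44] (size 1, max 44) hi=[] (size 0) -> median=44
Step 2: insert 13 -> lo=[13] (size 1, max 13) hi=[44] (size 1, min 44) -> median=28.5
Step 3: insert 11 -> lo=[11, 13] (size 2, max 13) hi=[44] (size 1, min 44) -> median=13
Step 4: insert 4 -> lo=[4, 11] (size 2, max 11) hi=[13, 44] (size 2, min 13) -> median=12
Step 5: insert 5 -> lo=[4, 5, 11] (size 3, max 11) hi=[13, 44] (size 2, min 13) -> median=11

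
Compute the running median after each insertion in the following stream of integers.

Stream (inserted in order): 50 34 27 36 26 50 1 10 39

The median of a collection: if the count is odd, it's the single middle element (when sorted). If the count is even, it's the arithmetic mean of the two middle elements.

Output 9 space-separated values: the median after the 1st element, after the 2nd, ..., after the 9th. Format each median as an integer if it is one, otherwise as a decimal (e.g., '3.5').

Step 1: insert 50 -> lo=[50] (size 1, max 50) hi=[] (size 0) -> median=50
Step 2: insert 34 -> lo=[34] (size 1, max 34) hi=[50] (size 1, min 50) -> median=42
Step 3: insert 27 -> lo=[27, 34] (size 2, max 34) hi=[50] (size 1, min 50) -> median=34
Step 4: insert 36 -> lo=[27, 34] (size 2, max 34) hi=[36, 50] (size 2, min 36) -> median=35
Step 5: insert 26 -> lo=[26, 27, 34] (size 3, max 34) hi=[36, 50] (size 2, min 36) -> median=34
Step 6: insert 50 -> lo=[26, 27, 34] (size 3, max 34) hi=[36, 50, 50] (size 3, min 36) -> median=35
Step 7: insert 1 -> lo=[1, 26, 27, 34] (size 4, max 34) hi=[36, 50, 50] (size 3, min 36) -> median=34
Step 8: insert 10 -> lo=[1, 10, 26, 27] (size 4, max 27) hi=[34, 36, 50, 50] (size 4, min 34) -> median=30.5
Step 9: insert 39 -> lo=[1, 10, 26, 27, 34] (size 5, max 34) hi=[36, 39, 50, 50] (size 4, min 36) -> median=34

Answer: 50 42 34 35 34 35 34 30.5 34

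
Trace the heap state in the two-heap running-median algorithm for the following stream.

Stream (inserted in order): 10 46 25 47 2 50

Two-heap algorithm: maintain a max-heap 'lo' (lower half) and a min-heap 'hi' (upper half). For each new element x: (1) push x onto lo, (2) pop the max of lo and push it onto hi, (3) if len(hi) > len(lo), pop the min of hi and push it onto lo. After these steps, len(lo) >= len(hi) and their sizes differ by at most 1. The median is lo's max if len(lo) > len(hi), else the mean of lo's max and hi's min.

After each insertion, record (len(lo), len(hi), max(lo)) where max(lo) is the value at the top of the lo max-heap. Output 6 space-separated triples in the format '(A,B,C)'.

Step 1: insert 10 -> lo=[10] hi=[] -> (len(lo)=1, len(hi)=0, max(lo)=10)
Step 2: insert 46 -> lo=[10] hi=[46] -> (len(lo)=1, len(hi)=1, max(lo)=10)
Step 3: insert 25 -> lo=[10, 25] hi=[46] -> (len(lo)=2, len(hi)=1, max(lo)=25)
Step 4: insert 47 -> lo=[10, 25] hi=[46, 47] -> (len(lo)=2, len(hi)=2, max(lo)=25)
Step 5: insert 2 -> lo=[2, 10, 25] hi=[46, 47] -> (len(lo)=3, len(hi)=2, max(lo)=25)
Step 6: insert 50 -> lo=[2, 10, 25] hi=[46, 47, 50] -> (len(lo)=3, len(hi)=3, max(lo)=25)

Answer: (1,0,10) (1,1,10) (2,1,25) (2,2,25) (3,2,25) (3,3,25)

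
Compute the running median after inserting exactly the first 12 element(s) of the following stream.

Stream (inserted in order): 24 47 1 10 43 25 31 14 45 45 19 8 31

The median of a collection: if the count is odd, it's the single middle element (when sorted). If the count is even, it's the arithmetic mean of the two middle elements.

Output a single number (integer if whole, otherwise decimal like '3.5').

Answer: 24.5

Derivation:
Step 1: insert 24 -> lo=[24] (size 1, max 24) hi=[] (size 0) -> median=24
Step 2: insert 47 -> lo=[24] (size 1, max 24) hi=[47] (size 1, min 47) -> median=35.5
Step 3: insert 1 -> lo=[1, 24] (size 2, max 24) hi=[47] (size 1, min 47) -> median=24
Step 4: insert 10 -> lo=[1, 10] (size 2, max 10) hi=[24, 47] (size 2, min 24) -> median=17
Step 5: insert 43 -> lo=[1, 10, 24] (size 3, max 24) hi=[43, 47] (size 2, min 43) -> median=24
Step 6: insert 25 -> lo=[1, 10, 24] (size 3, max 24) hi=[25, 43, 47] (size 3, min 25) -> median=24.5
Step 7: insert 31 -> lo=[1, 10, 24, 25] (size 4, max 25) hi=[31, 43, 47] (size 3, min 31) -> median=25
Step 8: insert 14 -> lo=[1, 10, 14, 24] (size 4, max 24) hi=[25, 31, 43, 47] (size 4, min 25) -> median=24.5
Step 9: insert 45 -> lo=[1, 10, 14, 24, 25] (size 5, max 25) hi=[31, 43, 45, 47] (size 4, min 31) -> median=25
Step 10: insert 45 -> lo=[1, 10, 14, 24, 25] (size 5, max 25) hi=[31, 43, 45, 45, 47] (size 5, min 31) -> median=28
Step 11: insert 19 -> lo=[1, 10, 14, 19, 24, 25] (size 6, max 25) hi=[31, 43, 45, 45, 47] (size 5, min 31) -> median=25
Step 12: insert 8 -> lo=[1, 8, 10, 14, 19, 24] (size 6, max 24) hi=[25, 31, 43, 45, 45, 47] (size 6, min 25) -> median=24.5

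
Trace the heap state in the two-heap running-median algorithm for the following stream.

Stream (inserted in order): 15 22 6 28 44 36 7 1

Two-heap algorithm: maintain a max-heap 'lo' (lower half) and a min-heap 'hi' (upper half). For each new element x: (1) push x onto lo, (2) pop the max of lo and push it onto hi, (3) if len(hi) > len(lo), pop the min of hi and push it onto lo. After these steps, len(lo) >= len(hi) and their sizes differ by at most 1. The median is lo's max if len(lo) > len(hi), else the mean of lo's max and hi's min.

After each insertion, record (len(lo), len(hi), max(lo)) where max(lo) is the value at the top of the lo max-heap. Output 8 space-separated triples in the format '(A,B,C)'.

Step 1: insert 15 -> lo=[15] hi=[] -> (len(lo)=1, len(hi)=0, max(lo)=15)
Step 2: insert 22 -> lo=[15] hi=[22] -> (len(lo)=1, len(hi)=1, max(lo)=15)
Step 3: insert 6 -> lo=[6, 15] hi=[22] -> (len(lo)=2, len(hi)=1, max(lo)=15)
Step 4: insert 28 -> lo=[6, 15] hi=[22, 28] -> (len(lo)=2, len(hi)=2, max(lo)=15)
Step 5: insert 44 -> lo=[6, 15, 22] hi=[28, 44] -> (len(lo)=3, len(hi)=2, max(lo)=22)
Step 6: insert 36 -> lo=[6, 15, 22] hi=[28, 36, 44] -> (len(lo)=3, len(hi)=3, max(lo)=22)
Step 7: insert 7 -> lo=[6, 7, 15, 22] hi=[28, 36, 44] -> (len(lo)=4, len(hi)=3, max(lo)=22)
Step 8: insert 1 -> lo=[1, 6, 7, 15] hi=[22, 28, 36, 44] -> (len(lo)=4, len(hi)=4, max(lo)=15)

Answer: (1,0,15) (1,1,15) (2,1,15) (2,2,15) (3,2,22) (3,3,22) (4,3,22) (4,4,15)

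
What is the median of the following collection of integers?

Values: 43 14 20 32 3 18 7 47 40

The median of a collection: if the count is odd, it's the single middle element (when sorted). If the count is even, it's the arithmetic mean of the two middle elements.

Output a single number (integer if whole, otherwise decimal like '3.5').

Answer: 20

Derivation:
Step 1: insert 43 -> lo=[43] (size 1, max 43) hi=[] (size 0) -> median=43
Step 2: insert 14 -> lo=[14] (size 1, max 14) hi=[43] (size 1, min 43) -> median=28.5
Step 3: insert 20 -> lo=[14, 20] (size 2, max 20) hi=[43] (size 1, min 43) -> median=20
Step 4: insert 32 -> lo=[14, 20] (size 2, max 20) hi=[32, 43] (size 2, min 32) -> median=26
Step 5: insert 3 -> lo=[3, 14, 20] (size 3, max 20) hi=[32, 43] (size 2, min 32) -> median=20
Step 6: insert 18 -> lo=[3, 14, 18] (size 3, max 18) hi=[20, 32, 43] (size 3, min 20) -> median=19
Step 7: insert 7 -> lo=[3, 7, 14, 18] (size 4, max 18) hi=[20, 32, 43] (size 3, min 20) -> median=18
Step 8: insert 47 -> lo=[3, 7, 14, 18] (size 4, max 18) hi=[20, 32, 43, 47] (size 4, min 20) -> median=19
Step 9: insert 40 -> lo=[3, 7, 14, 18, 20] (size 5, max 20) hi=[32, 40, 43, 47] (size 4, min 32) -> median=20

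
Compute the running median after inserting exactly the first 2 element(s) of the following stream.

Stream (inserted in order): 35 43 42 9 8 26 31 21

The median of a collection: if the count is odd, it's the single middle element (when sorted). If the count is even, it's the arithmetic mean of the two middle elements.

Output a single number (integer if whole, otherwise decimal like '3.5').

Step 1: insert 35 -> lo=[35] (size 1, max 35) hi=[] (size 0) -> median=35
Step 2: insert 43 -> lo=[35] (size 1, max 35) hi=[43] (size 1, min 43) -> median=39

Answer: 39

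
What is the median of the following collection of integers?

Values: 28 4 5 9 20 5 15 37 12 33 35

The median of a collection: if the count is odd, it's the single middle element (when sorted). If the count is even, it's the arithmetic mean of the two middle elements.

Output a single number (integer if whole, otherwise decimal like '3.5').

Step 1: insert 28 -> lo=[28] (size 1, max 28) hi=[] (size 0) -> median=28
Step 2: insert 4 -> lo=[4] (size 1, max 4) hi=[28] (size 1, min 28) -> median=16
Step 3: insert 5 -> lo=[4, 5] (size 2, max 5) hi=[28] (size 1, min 28) -> median=5
Step 4: insert 9 -> lo=[4, 5] (size 2, max 5) hi=[9, 28] (size 2, min 9) -> median=7
Step 5: insert 20 -> lo=[4, 5, 9] (size 3, max 9) hi=[20, 28] (size 2, min 20) -> median=9
Step 6: insert 5 -> lo=[4, 5, 5] (size 3, max 5) hi=[9, 20, 28] (size 3, min 9) -> median=7
Step 7: insert 15 -> lo=[4, 5, 5, 9] (size 4, max 9) hi=[15, 20, 28] (size 3, min 15) -> median=9
Step 8: insert 37 -> lo=[4, 5, 5, 9] (size 4, max 9) hi=[15, 20, 28, 37] (size 4, min 15) -> median=12
Step 9: insert 12 -> lo=[4, 5, 5, 9, 12] (size 5, max 12) hi=[15, 20, 28, 37] (size 4, min 15) -> median=12
Step 10: insert 33 -> lo=[4, 5, 5, 9, 12] (size 5, max 12) hi=[15, 20, 28, 33, 37] (size 5, min 15) -> median=13.5
Step 11: insert 35 -> lo=[4, 5, 5, 9, 12, 15] (size 6, max 15) hi=[20, 28, 33, 35, 37] (size 5, min 20) -> median=15

Answer: 15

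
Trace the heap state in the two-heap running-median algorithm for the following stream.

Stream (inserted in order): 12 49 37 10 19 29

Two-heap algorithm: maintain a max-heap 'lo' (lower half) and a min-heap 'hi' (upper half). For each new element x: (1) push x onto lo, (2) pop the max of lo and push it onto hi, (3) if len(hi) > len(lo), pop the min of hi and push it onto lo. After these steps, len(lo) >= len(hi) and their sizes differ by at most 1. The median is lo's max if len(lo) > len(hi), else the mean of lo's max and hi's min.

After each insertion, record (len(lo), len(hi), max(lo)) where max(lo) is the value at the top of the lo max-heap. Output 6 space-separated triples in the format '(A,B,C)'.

Answer: (1,0,12) (1,1,12) (2,1,37) (2,2,12) (3,2,19) (3,3,19)

Derivation:
Step 1: insert 12 -> lo=[12] hi=[] -> (len(lo)=1, len(hi)=0, max(lo)=12)
Step 2: insert 49 -> lo=[12] hi=[49] -> (len(lo)=1, len(hi)=1, max(lo)=12)
Step 3: insert 37 -> lo=[12, 37] hi=[49] -> (len(lo)=2, len(hi)=1, max(lo)=37)
Step 4: insert 10 -> lo=[10, 12] hi=[37, 49] -> (len(lo)=2, len(hi)=2, max(lo)=12)
Step 5: insert 19 -> lo=[10, 12, 19] hi=[37, 49] -> (len(lo)=3, len(hi)=2, max(lo)=19)
Step 6: insert 29 -> lo=[10, 12, 19] hi=[29, 37, 49] -> (len(lo)=3, len(hi)=3, max(lo)=19)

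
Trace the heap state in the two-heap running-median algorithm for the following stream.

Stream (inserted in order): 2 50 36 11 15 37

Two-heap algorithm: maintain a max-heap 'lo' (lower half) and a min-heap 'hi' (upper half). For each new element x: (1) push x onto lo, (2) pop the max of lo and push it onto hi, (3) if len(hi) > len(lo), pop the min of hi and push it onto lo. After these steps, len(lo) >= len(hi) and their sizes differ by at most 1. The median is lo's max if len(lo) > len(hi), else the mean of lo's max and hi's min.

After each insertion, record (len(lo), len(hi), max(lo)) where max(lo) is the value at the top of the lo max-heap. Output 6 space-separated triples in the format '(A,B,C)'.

Step 1: insert 2 -> lo=[2] hi=[] -> (len(lo)=1, len(hi)=0, max(lo)=2)
Step 2: insert 50 -> lo=[2] hi=[50] -> (len(lo)=1, len(hi)=1, max(lo)=2)
Step 3: insert 36 -> lo=[2, 36] hi=[50] -> (len(lo)=2, len(hi)=1, max(lo)=36)
Step 4: insert 11 -> lo=[2, 11] hi=[36, 50] -> (len(lo)=2, len(hi)=2, max(lo)=11)
Step 5: insert 15 -> lo=[2, 11, 15] hi=[36, 50] -> (len(lo)=3, len(hi)=2, max(lo)=15)
Step 6: insert 37 -> lo=[2, 11, 15] hi=[36, 37, 50] -> (len(lo)=3, len(hi)=3, max(lo)=15)

Answer: (1,0,2) (1,1,2) (2,1,36) (2,2,11) (3,2,15) (3,3,15)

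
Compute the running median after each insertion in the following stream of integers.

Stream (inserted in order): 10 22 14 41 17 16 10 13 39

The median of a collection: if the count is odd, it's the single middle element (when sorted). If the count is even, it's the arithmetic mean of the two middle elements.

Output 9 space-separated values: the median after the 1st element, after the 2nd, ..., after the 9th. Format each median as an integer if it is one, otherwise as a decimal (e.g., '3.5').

Answer: 10 16 14 18 17 16.5 16 15 16

Derivation:
Step 1: insert 10 -> lo=[10] (size 1, max 10) hi=[] (size 0) -> median=10
Step 2: insert 22 -> lo=[10] (size 1, max 10) hi=[22] (size 1, min 22) -> median=16
Step 3: insert 14 -> lo=[10, 14] (size 2, max 14) hi=[22] (size 1, min 22) -> median=14
Step 4: insert 41 -> lo=[10, 14] (size 2, max 14) hi=[22, 41] (size 2, min 22) -> median=18
Step 5: insert 17 -> lo=[10, 14, 17] (size 3, max 17) hi=[22, 41] (size 2, min 22) -> median=17
Step 6: insert 16 -> lo=[10, 14, 16] (size 3, max 16) hi=[17, 22, 41] (size 3, min 17) -> median=16.5
Step 7: insert 10 -> lo=[10, 10, 14, 16] (size 4, max 16) hi=[17, 22, 41] (size 3, min 17) -> median=16
Step 8: insert 13 -> lo=[10, 10, 13, 14] (size 4, max 14) hi=[16, 17, 22, 41] (size 4, min 16) -> median=15
Step 9: insert 39 -> lo=[10, 10, 13, 14, 16] (size 5, max 16) hi=[17, 22, 39, 41] (size 4, min 17) -> median=16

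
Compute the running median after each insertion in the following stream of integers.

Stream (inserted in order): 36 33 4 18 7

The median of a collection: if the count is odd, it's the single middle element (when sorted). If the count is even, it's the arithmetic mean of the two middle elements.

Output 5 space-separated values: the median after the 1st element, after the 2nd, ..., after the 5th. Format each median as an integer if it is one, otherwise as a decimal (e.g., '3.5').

Step 1: insert 36 -> lo=[36] (size 1, max 36) hi=[] (size 0) -> median=36
Step 2: insert 33 -> lo=[33] (size 1, max 33) hi=[36] (size 1, min 36) -> median=34.5
Step 3: insert 4 -> lo=[4, 33] (size 2, max 33) hi=[36] (size 1, min 36) -> median=33
Step 4: insert 18 -> lo=[4, 18] (size 2, max 18) hi=[33, 36] (size 2, min 33) -> median=25.5
Step 5: insert 7 -> lo=[4, 7, 18] (size 3, max 18) hi=[33, 36] (size 2, min 33) -> median=18

Answer: 36 34.5 33 25.5 18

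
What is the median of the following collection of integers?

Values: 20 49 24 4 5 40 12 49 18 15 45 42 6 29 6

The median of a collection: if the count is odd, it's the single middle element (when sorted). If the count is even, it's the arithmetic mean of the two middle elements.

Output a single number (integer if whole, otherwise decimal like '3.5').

Answer: 20

Derivation:
Step 1: insert 20 -> lo=[20] (size 1, max 20) hi=[] (size 0) -> median=20
Step 2: insert 49 -> lo=[20] (size 1, max 20) hi=[49] (size 1, min 49) -> median=34.5
Step 3: insert 24 -> lo=[20, 24] (size 2, max 24) hi=[49] (size 1, min 49) -> median=24
Step 4: insert 4 -> lo=[4, 20] (size 2, max 20) hi=[24, 49] (size 2, min 24) -> median=22
Step 5: insert 5 -> lo=[4, 5, 20] (size 3, max 20) hi=[24, 49] (size 2, min 24) -> median=20
Step 6: insert 40 -> lo=[4, 5, 20] (size 3, max 20) hi=[24, 40, 49] (size 3, min 24) -> median=22
Step 7: insert 12 -> lo=[4, 5, 12, 20] (size 4, max 20) hi=[24, 40, 49] (size 3, min 24) -> median=20
Step 8: insert 49 -> lo=[4, 5, 12, 20] (size 4, max 20) hi=[24, 40, 49, 49] (size 4, min 24) -> median=22
Step 9: insert 18 -> lo=[4, 5, 12, 18, 20] (size 5, max 20) hi=[24, 40, 49, 49] (size 4, min 24) -> median=20
Step 10: insert 15 -> lo=[4, 5, 12, 15, 18] (size 5, max 18) hi=[20, 24, 40, 49, 49] (size 5, min 20) -> median=19
Step 11: insert 45 -> lo=[4, 5, 12, 15, 18, 20] (size 6, max 20) hi=[24, 40, 45, 49, 49] (size 5, min 24) -> median=20
Step 12: insert 42 -> lo=[4, 5, 12, 15, 18, 20] (size 6, max 20) hi=[24, 40, 42, 45, 49, 49] (size 6, min 24) -> median=22
Step 13: insert 6 -> lo=[4, 5, 6, 12, 15, 18, 20] (size 7, max 20) hi=[24, 40, 42, 45, 49, 49] (size 6, min 24) -> median=20
Step 14: insert 29 -> lo=[4, 5, 6, 12, 15, 18, 20] (size 7, max 20) hi=[24, 29, 40, 42, 45, 49, 49] (size 7, min 24) -> median=22
Step 15: insert 6 -> lo=[4, 5, 6, 6, 12, 15, 18, 20] (size 8, max 20) hi=[24, 29, 40, 42, 45, 49, 49] (size 7, min 24) -> median=20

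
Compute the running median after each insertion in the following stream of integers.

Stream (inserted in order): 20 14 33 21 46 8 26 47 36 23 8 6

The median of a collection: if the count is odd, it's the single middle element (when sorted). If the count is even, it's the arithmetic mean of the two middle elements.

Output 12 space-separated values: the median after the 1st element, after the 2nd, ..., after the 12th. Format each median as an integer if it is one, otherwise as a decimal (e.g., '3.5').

Answer: 20 17 20 20.5 21 20.5 21 23.5 26 24.5 23 22

Derivation:
Step 1: insert 20 -> lo=[20] (size 1, max 20) hi=[] (size 0) -> median=20
Step 2: insert 14 -> lo=[14] (size 1, max 14) hi=[20] (size 1, min 20) -> median=17
Step 3: insert 33 -> lo=[14, 20] (size 2, max 20) hi=[33] (size 1, min 33) -> median=20
Step 4: insert 21 -> lo=[14, 20] (size 2, max 20) hi=[21, 33] (size 2, min 21) -> median=20.5
Step 5: insert 46 -> lo=[14, 20, 21] (size 3, max 21) hi=[33, 46] (size 2, min 33) -> median=21
Step 6: insert 8 -> lo=[8, 14, 20] (size 3, max 20) hi=[21, 33, 46] (size 3, min 21) -> median=20.5
Step 7: insert 26 -> lo=[8, 14, 20, 21] (size 4, max 21) hi=[26, 33, 46] (size 3, min 26) -> median=21
Step 8: insert 47 -> lo=[8, 14, 20, 21] (size 4, max 21) hi=[26, 33, 46, 47] (size 4, min 26) -> median=23.5
Step 9: insert 36 -> lo=[8, 14, 20, 21, 26] (size 5, max 26) hi=[33, 36, 46, 47] (size 4, min 33) -> median=26
Step 10: insert 23 -> lo=[8, 14, 20, 21, 23] (size 5, max 23) hi=[26, 33, 36, 46, 47] (size 5, min 26) -> median=24.5
Step 11: insert 8 -> lo=[8, 8, 14, 20, 21, 23] (size 6, max 23) hi=[26, 33, 36, 46, 47] (size 5, min 26) -> median=23
Step 12: insert 6 -> lo=[6, 8, 8, 14, 20, 21] (size 6, max 21) hi=[23, 26, 33, 36, 46, 47] (size 6, min 23) -> median=22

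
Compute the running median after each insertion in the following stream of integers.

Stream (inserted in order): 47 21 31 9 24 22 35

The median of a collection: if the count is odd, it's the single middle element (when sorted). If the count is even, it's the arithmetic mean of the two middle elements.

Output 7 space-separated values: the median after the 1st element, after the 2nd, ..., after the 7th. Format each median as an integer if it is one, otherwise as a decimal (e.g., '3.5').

Answer: 47 34 31 26 24 23 24

Derivation:
Step 1: insert 47 -> lo=[47] (size 1, max 47) hi=[] (size 0) -> median=47
Step 2: insert 21 -> lo=[21] (size 1, max 21) hi=[47] (size 1, min 47) -> median=34
Step 3: insert 31 -> lo=[21, 31] (size 2, max 31) hi=[47] (size 1, min 47) -> median=31
Step 4: insert 9 -> lo=[9, 21] (size 2, max 21) hi=[31, 47] (size 2, min 31) -> median=26
Step 5: insert 24 -> lo=[9, 21, 24] (size 3, max 24) hi=[31, 47] (size 2, min 31) -> median=24
Step 6: insert 22 -> lo=[9, 21, 22] (size 3, max 22) hi=[24, 31, 47] (size 3, min 24) -> median=23
Step 7: insert 35 -> lo=[9, 21, 22, 24] (size 4, max 24) hi=[31, 35, 47] (size 3, min 31) -> median=24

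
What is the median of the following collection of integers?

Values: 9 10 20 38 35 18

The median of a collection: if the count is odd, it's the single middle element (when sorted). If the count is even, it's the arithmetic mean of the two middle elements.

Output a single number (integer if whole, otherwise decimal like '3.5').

Step 1: insert 9 -> lo=[9] (size 1, max 9) hi=[] (size 0) -> median=9
Step 2: insert 10 -> lo=[9] (size 1, max 9) hi=[10] (size 1, min 10) -> median=9.5
Step 3: insert 20 -> lo=[9, 10] (size 2, max 10) hi=[20] (size 1, min 20) -> median=10
Step 4: insert 38 -> lo=[9, 10] (size 2, max 10) hi=[20, 38] (size 2, min 20) -> median=15
Step 5: insert 35 -> lo=[9, 10, 20] (size 3, max 20) hi=[35, 38] (size 2, min 35) -> median=20
Step 6: insert 18 -> lo=[9, 10, 18] (size 3, max 18) hi=[20, 35, 38] (size 3, min 20) -> median=19

Answer: 19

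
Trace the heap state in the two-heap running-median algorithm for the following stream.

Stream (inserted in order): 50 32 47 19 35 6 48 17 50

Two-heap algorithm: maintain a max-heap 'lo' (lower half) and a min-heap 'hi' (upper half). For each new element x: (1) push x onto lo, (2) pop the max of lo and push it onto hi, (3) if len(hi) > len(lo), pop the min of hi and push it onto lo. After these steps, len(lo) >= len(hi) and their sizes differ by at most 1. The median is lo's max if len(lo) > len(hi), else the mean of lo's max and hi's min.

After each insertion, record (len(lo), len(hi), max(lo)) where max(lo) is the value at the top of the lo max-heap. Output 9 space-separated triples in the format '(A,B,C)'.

Answer: (1,0,50) (1,1,32) (2,1,47) (2,2,32) (3,2,35) (3,3,32) (4,3,35) (4,4,32) (5,4,35)

Derivation:
Step 1: insert 50 -> lo=[50] hi=[] -> (len(lo)=1, len(hi)=0, max(lo)=50)
Step 2: insert 32 -> lo=[32] hi=[50] -> (len(lo)=1, len(hi)=1, max(lo)=32)
Step 3: insert 47 -> lo=[32, 47] hi=[50] -> (len(lo)=2, len(hi)=1, max(lo)=47)
Step 4: insert 19 -> lo=[19, 32] hi=[47, 50] -> (len(lo)=2, len(hi)=2, max(lo)=32)
Step 5: insert 35 -> lo=[19, 32, 35] hi=[47, 50] -> (len(lo)=3, len(hi)=2, max(lo)=35)
Step 6: insert 6 -> lo=[6, 19, 32] hi=[35, 47, 50] -> (len(lo)=3, len(hi)=3, max(lo)=32)
Step 7: insert 48 -> lo=[6, 19, 32, 35] hi=[47, 48, 50] -> (len(lo)=4, len(hi)=3, max(lo)=35)
Step 8: insert 17 -> lo=[6, 17, 19, 32] hi=[35, 47, 48, 50] -> (len(lo)=4, len(hi)=4, max(lo)=32)
Step 9: insert 50 -> lo=[6, 17, 19, 32, 35] hi=[47, 48, 50, 50] -> (len(lo)=5, len(hi)=4, max(lo)=35)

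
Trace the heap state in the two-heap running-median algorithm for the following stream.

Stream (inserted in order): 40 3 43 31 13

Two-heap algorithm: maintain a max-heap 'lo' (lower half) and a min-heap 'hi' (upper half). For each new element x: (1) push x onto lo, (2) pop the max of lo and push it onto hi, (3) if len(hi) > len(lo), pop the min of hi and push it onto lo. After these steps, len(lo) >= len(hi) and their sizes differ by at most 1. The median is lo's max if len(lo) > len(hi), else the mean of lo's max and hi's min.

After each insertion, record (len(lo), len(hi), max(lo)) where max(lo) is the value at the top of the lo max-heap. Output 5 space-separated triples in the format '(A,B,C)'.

Answer: (1,0,40) (1,1,3) (2,1,40) (2,2,31) (3,2,31)

Derivation:
Step 1: insert 40 -> lo=[40] hi=[] -> (len(lo)=1, len(hi)=0, max(lo)=40)
Step 2: insert 3 -> lo=[3] hi=[40] -> (len(lo)=1, len(hi)=1, max(lo)=3)
Step 3: insert 43 -> lo=[3, 40] hi=[43] -> (len(lo)=2, len(hi)=1, max(lo)=40)
Step 4: insert 31 -> lo=[3, 31] hi=[40, 43] -> (len(lo)=2, len(hi)=2, max(lo)=31)
Step 5: insert 13 -> lo=[3, 13, 31] hi=[40, 43] -> (len(lo)=3, len(hi)=2, max(lo)=31)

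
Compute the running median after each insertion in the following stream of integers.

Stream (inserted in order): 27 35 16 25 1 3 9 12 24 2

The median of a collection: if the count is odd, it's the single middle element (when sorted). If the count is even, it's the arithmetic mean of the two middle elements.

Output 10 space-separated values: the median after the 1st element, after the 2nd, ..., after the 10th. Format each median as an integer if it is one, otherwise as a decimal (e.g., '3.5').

Answer: 27 31 27 26 25 20.5 16 14 16 14

Derivation:
Step 1: insert 27 -> lo=[27] (size 1, max 27) hi=[] (size 0) -> median=27
Step 2: insert 35 -> lo=[27] (size 1, max 27) hi=[35] (size 1, min 35) -> median=31
Step 3: insert 16 -> lo=[16, 27] (size 2, max 27) hi=[35] (size 1, min 35) -> median=27
Step 4: insert 25 -> lo=[16, 25] (size 2, max 25) hi=[27, 35] (size 2, min 27) -> median=26
Step 5: insert 1 -> lo=[1, 16, 25] (size 3, max 25) hi=[27, 35] (size 2, min 27) -> median=25
Step 6: insert 3 -> lo=[1, 3, 16] (size 3, max 16) hi=[25, 27, 35] (size 3, min 25) -> median=20.5
Step 7: insert 9 -> lo=[1, 3, 9, 16] (size 4, max 16) hi=[25, 27, 35] (size 3, min 25) -> median=16
Step 8: insert 12 -> lo=[1, 3, 9, 12] (size 4, max 12) hi=[16, 25, 27, 35] (size 4, min 16) -> median=14
Step 9: insert 24 -> lo=[1, 3, 9, 12, 16] (size 5, max 16) hi=[24, 25, 27, 35] (size 4, min 24) -> median=16
Step 10: insert 2 -> lo=[1, 2, 3, 9, 12] (size 5, max 12) hi=[16, 24, 25, 27, 35] (size 5, min 16) -> median=14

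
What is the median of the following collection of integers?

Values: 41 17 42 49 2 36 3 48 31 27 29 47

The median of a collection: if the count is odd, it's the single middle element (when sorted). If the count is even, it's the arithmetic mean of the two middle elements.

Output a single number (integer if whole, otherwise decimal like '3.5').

Step 1: insert 41 -> lo=[41] (size 1, max 41) hi=[] (size 0) -> median=41
Step 2: insert 17 -> lo=[17] (size 1, max 17) hi=[41] (size 1, min 41) -> median=29
Step 3: insert 42 -> lo=[17, 41] (size 2, max 41) hi=[42] (size 1, min 42) -> median=41
Step 4: insert 49 -> lo=[17, 41] (size 2, max 41) hi=[42, 49] (size 2, min 42) -> median=41.5
Step 5: insert 2 -> lo=[2, 17, 41] (size 3, max 41) hi=[42, 49] (size 2, min 42) -> median=41
Step 6: insert 36 -> lo=[2, 17, 36] (size 3, max 36) hi=[41, 42, 49] (size 3, min 41) -> median=38.5
Step 7: insert 3 -> lo=[2, 3, 17, 36] (size 4, max 36) hi=[41, 42, 49] (size 3, min 41) -> median=36
Step 8: insert 48 -> lo=[2, 3, 17, 36] (size 4, max 36) hi=[41, 42, 48, 49] (size 4, min 41) -> median=38.5
Step 9: insert 31 -> lo=[2, 3, 17, 31, 36] (size 5, max 36) hi=[41, 42, 48, 49] (size 4, min 41) -> median=36
Step 10: insert 27 -> lo=[2, 3, 17, 27, 31] (size 5, max 31) hi=[36, 41, 42, 48, 49] (size 5, min 36) -> median=33.5
Step 11: insert 29 -> lo=[2, 3, 17, 27, 29, 31] (size 6, max 31) hi=[36, 41, 42, 48, 49] (size 5, min 36) -> median=31
Step 12: insert 47 -> lo=[2, 3, 17, 27, 29, 31] (size 6, max 31) hi=[36, 41, 42, 47, 48, 49] (size 6, min 36) -> median=33.5

Answer: 33.5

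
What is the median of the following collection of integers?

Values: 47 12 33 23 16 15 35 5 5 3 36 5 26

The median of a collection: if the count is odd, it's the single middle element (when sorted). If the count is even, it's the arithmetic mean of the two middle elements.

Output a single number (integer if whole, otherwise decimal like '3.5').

Answer: 16

Derivation:
Step 1: insert 47 -> lo=[47] (size 1, max 47) hi=[] (size 0) -> median=47
Step 2: insert 12 -> lo=[12] (size 1, max 12) hi=[47] (size 1, min 47) -> median=29.5
Step 3: insert 33 -> lo=[12, 33] (size 2, max 33) hi=[47] (size 1, min 47) -> median=33
Step 4: insert 23 -> lo=[12, 23] (size 2, max 23) hi=[33, 47] (size 2, min 33) -> median=28
Step 5: insert 16 -> lo=[12, 16, 23] (size 3, max 23) hi=[33, 47] (size 2, min 33) -> median=23
Step 6: insert 15 -> lo=[12, 15, 16] (size 3, max 16) hi=[23, 33, 47] (size 3, min 23) -> median=19.5
Step 7: insert 35 -> lo=[12, 15, 16, 23] (size 4, max 23) hi=[33, 35, 47] (size 3, min 33) -> median=23
Step 8: insert 5 -> lo=[5, 12, 15, 16] (size 4, max 16) hi=[23, 33, 35, 47] (size 4, min 23) -> median=19.5
Step 9: insert 5 -> lo=[5, 5, 12, 15, 16] (size 5, max 16) hi=[23, 33, 35, 47] (size 4, min 23) -> median=16
Step 10: insert 3 -> lo=[3, 5, 5, 12, 15] (size 5, max 15) hi=[16, 23, 33, 35, 47] (size 5, min 16) -> median=15.5
Step 11: insert 36 -> lo=[3, 5, 5, 12, 15, 16] (size 6, max 16) hi=[23, 33, 35, 36, 47] (size 5, min 23) -> median=16
Step 12: insert 5 -> lo=[3, 5, 5, 5, 12, 15] (size 6, max 15) hi=[16, 23, 33, 35, 36, 47] (size 6, min 16) -> median=15.5
Step 13: insert 26 -> lo=[3, 5, 5, 5, 12, 15, 16] (size 7, max 16) hi=[23, 26, 33, 35, 36, 47] (size 6, min 23) -> median=16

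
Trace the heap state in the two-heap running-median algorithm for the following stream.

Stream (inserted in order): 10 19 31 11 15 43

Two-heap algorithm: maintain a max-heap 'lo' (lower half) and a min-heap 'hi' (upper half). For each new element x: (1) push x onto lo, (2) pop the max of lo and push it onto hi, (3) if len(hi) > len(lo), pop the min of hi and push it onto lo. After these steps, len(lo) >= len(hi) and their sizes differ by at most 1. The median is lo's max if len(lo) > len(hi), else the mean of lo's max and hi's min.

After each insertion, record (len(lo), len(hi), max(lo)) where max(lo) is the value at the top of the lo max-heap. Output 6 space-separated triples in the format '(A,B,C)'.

Answer: (1,0,10) (1,1,10) (2,1,19) (2,2,11) (3,2,15) (3,3,15)

Derivation:
Step 1: insert 10 -> lo=[10] hi=[] -> (len(lo)=1, len(hi)=0, max(lo)=10)
Step 2: insert 19 -> lo=[10] hi=[19] -> (len(lo)=1, len(hi)=1, max(lo)=10)
Step 3: insert 31 -> lo=[10, 19] hi=[31] -> (len(lo)=2, len(hi)=1, max(lo)=19)
Step 4: insert 11 -> lo=[10, 11] hi=[19, 31] -> (len(lo)=2, len(hi)=2, max(lo)=11)
Step 5: insert 15 -> lo=[10, 11, 15] hi=[19, 31] -> (len(lo)=3, len(hi)=2, max(lo)=15)
Step 6: insert 43 -> lo=[10, 11, 15] hi=[19, 31, 43] -> (len(lo)=3, len(hi)=3, max(lo)=15)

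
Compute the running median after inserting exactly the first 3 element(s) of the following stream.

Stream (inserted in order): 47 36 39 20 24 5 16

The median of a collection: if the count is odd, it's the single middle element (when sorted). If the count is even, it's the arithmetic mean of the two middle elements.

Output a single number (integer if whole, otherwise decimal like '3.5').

Step 1: insert 47 -> lo=[47] (size 1, max 47) hi=[] (size 0) -> median=47
Step 2: insert 36 -> lo=[36] (size 1, max 36) hi=[47] (size 1, min 47) -> median=41.5
Step 3: insert 39 -> lo=[36, 39] (size 2, max 39) hi=[47] (size 1, min 47) -> median=39

Answer: 39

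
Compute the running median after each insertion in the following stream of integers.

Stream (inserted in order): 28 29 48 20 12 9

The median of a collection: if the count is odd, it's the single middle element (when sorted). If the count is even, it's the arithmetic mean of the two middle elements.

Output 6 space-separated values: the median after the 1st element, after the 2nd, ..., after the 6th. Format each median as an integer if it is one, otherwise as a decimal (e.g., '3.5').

Answer: 28 28.5 29 28.5 28 24

Derivation:
Step 1: insert 28 -> lo=[28] (size 1, max 28) hi=[] (size 0) -> median=28
Step 2: insert 29 -> lo=[28] (size 1, max 28) hi=[29] (size 1, min 29) -> median=28.5
Step 3: insert 48 -> lo=[28, 29] (size 2, max 29) hi=[48] (size 1, min 48) -> median=29
Step 4: insert 20 -> lo=[20, 28] (size 2, max 28) hi=[29, 48] (size 2, min 29) -> median=28.5
Step 5: insert 12 -> lo=[12, 20, 28] (size 3, max 28) hi=[29, 48] (size 2, min 29) -> median=28
Step 6: insert 9 -> lo=[9, 12, 20] (size 3, max 20) hi=[28, 29, 48] (size 3, min 28) -> median=24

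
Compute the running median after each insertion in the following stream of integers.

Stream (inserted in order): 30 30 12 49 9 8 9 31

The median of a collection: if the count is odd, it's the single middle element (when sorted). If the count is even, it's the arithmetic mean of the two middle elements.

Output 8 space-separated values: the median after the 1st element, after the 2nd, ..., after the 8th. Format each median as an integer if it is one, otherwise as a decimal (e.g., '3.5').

Answer: 30 30 30 30 30 21 12 21

Derivation:
Step 1: insert 30 -> lo=[30] (size 1, max 30) hi=[] (size 0) -> median=30
Step 2: insert 30 -> lo=[30] (size 1, max 30) hi=[30] (size 1, min 30) -> median=30
Step 3: insert 12 -> lo=[12, 30] (size 2, max 30) hi=[30] (size 1, min 30) -> median=30
Step 4: insert 49 -> lo=[12, 30] (size 2, max 30) hi=[30, 49] (size 2, min 30) -> median=30
Step 5: insert 9 -> lo=[9, 12, 30] (size 3, max 30) hi=[30, 49] (size 2, min 30) -> median=30
Step 6: insert 8 -> lo=[8, 9, 12] (size 3, max 12) hi=[30, 30, 49] (size 3, min 30) -> median=21
Step 7: insert 9 -> lo=[8, 9, 9, 12] (size 4, max 12) hi=[30, 30, 49] (size 3, min 30) -> median=12
Step 8: insert 31 -> lo=[8, 9, 9, 12] (size 4, max 12) hi=[30, 30, 31, 49] (size 4, min 30) -> median=21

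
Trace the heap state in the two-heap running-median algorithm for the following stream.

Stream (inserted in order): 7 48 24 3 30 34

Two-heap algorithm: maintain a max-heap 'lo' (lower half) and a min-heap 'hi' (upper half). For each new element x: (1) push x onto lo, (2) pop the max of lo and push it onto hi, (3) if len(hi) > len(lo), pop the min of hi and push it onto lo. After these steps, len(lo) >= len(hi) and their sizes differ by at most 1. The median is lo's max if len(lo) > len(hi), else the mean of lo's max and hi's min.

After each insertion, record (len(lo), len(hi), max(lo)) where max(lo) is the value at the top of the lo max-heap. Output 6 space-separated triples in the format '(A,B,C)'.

Step 1: insert 7 -> lo=[7] hi=[] -> (len(lo)=1, len(hi)=0, max(lo)=7)
Step 2: insert 48 -> lo=[7] hi=[48] -> (len(lo)=1, len(hi)=1, max(lo)=7)
Step 3: insert 24 -> lo=[7, 24] hi=[48] -> (len(lo)=2, len(hi)=1, max(lo)=24)
Step 4: insert 3 -> lo=[3, 7] hi=[24, 48] -> (len(lo)=2, len(hi)=2, max(lo)=7)
Step 5: insert 30 -> lo=[3, 7, 24] hi=[30, 48] -> (len(lo)=3, len(hi)=2, max(lo)=24)
Step 6: insert 34 -> lo=[3, 7, 24] hi=[30, 34, 48] -> (len(lo)=3, len(hi)=3, max(lo)=24)

Answer: (1,0,7) (1,1,7) (2,1,24) (2,2,7) (3,2,24) (3,3,24)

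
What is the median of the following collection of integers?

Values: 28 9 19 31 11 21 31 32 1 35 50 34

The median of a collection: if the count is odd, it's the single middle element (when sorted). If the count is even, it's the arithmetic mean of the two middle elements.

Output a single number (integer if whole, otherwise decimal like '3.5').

Answer: 29.5

Derivation:
Step 1: insert 28 -> lo=[28] (size 1, max 28) hi=[] (size 0) -> median=28
Step 2: insert 9 -> lo=[9] (size 1, max 9) hi=[28] (size 1, min 28) -> median=18.5
Step 3: insert 19 -> lo=[9, 19] (size 2, max 19) hi=[28] (size 1, min 28) -> median=19
Step 4: insert 31 -> lo=[9, 19] (size 2, max 19) hi=[28, 31] (size 2, min 28) -> median=23.5
Step 5: insert 11 -> lo=[9, 11, 19] (size 3, max 19) hi=[28, 31] (size 2, min 28) -> median=19
Step 6: insert 21 -> lo=[9, 11, 19] (size 3, max 19) hi=[21, 28, 31] (size 3, min 21) -> median=20
Step 7: insert 31 -> lo=[9, 11, 19, 21] (size 4, max 21) hi=[28, 31, 31] (size 3, min 28) -> median=21
Step 8: insert 32 -> lo=[9, 11, 19, 21] (size 4, max 21) hi=[28, 31, 31, 32] (size 4, min 28) -> median=24.5
Step 9: insert 1 -> lo=[1, 9, 11, 19, 21] (size 5, max 21) hi=[28, 31, 31, 32] (size 4, min 28) -> median=21
Step 10: insert 35 -> lo=[1, 9, 11, 19, 21] (size 5, max 21) hi=[28, 31, 31, 32, 35] (size 5, min 28) -> median=24.5
Step 11: insert 50 -> lo=[1, 9, 11, 19, 21, 28] (size 6, max 28) hi=[31, 31, 32, 35, 50] (size 5, min 31) -> median=28
Step 12: insert 34 -> lo=[1, 9, 11, 19, 21, 28] (size 6, max 28) hi=[31, 31, 32, 34, 35, 50] (size 6, min 31) -> median=29.5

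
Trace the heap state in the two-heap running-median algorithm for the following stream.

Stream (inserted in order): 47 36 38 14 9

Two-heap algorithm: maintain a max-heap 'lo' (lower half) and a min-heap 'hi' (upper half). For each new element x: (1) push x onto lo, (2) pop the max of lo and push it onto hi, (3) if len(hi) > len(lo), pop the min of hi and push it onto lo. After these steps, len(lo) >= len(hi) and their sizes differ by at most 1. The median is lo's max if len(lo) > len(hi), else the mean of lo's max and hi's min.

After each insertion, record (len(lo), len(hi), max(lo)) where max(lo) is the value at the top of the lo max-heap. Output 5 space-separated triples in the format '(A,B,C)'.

Answer: (1,0,47) (1,1,36) (2,1,38) (2,2,36) (3,2,36)

Derivation:
Step 1: insert 47 -> lo=[47] hi=[] -> (len(lo)=1, len(hi)=0, max(lo)=47)
Step 2: insert 36 -> lo=[36] hi=[47] -> (len(lo)=1, len(hi)=1, max(lo)=36)
Step 3: insert 38 -> lo=[36, 38] hi=[47] -> (len(lo)=2, len(hi)=1, max(lo)=38)
Step 4: insert 14 -> lo=[14, 36] hi=[38, 47] -> (len(lo)=2, len(hi)=2, max(lo)=36)
Step 5: insert 9 -> lo=[9, 14, 36] hi=[38, 47] -> (len(lo)=3, len(hi)=2, max(lo)=36)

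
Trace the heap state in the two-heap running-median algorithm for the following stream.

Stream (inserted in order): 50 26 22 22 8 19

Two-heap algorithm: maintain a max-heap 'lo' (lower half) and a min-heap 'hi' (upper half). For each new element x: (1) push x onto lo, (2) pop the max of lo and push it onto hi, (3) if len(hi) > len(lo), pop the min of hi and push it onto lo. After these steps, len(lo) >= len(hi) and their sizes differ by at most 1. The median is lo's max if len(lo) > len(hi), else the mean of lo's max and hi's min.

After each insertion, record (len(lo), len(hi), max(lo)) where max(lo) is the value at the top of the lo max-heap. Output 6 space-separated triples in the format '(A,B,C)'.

Answer: (1,0,50) (1,1,26) (2,1,26) (2,2,22) (3,2,22) (3,3,22)

Derivation:
Step 1: insert 50 -> lo=[50] hi=[] -> (len(lo)=1, len(hi)=0, max(lo)=50)
Step 2: insert 26 -> lo=[26] hi=[50] -> (len(lo)=1, len(hi)=1, max(lo)=26)
Step 3: insert 22 -> lo=[22, 26] hi=[50] -> (len(lo)=2, len(hi)=1, max(lo)=26)
Step 4: insert 22 -> lo=[22, 22] hi=[26, 50] -> (len(lo)=2, len(hi)=2, max(lo)=22)
Step 5: insert 8 -> lo=[8, 22, 22] hi=[26, 50] -> (len(lo)=3, len(hi)=2, max(lo)=22)
Step 6: insert 19 -> lo=[8, 19, 22] hi=[22, 26, 50] -> (len(lo)=3, len(hi)=3, max(lo)=22)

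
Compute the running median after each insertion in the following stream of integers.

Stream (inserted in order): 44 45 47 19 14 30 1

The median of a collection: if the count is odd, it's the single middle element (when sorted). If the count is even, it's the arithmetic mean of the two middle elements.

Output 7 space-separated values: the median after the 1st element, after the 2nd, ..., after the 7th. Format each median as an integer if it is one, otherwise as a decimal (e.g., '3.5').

Step 1: insert 44 -> lo=[44] (size 1, max 44) hi=[] (size 0) -> median=44
Step 2: insert 45 -> lo=[44] (size 1, max 44) hi=[45] (size 1, min 45) -> median=44.5
Step 3: insert 47 -> lo=[44, 45] (size 2, max 45) hi=[47] (size 1, min 47) -> median=45
Step 4: insert 19 -> lo=[19, 44] (size 2, max 44) hi=[45, 47] (size 2, min 45) -> median=44.5
Step 5: insert 14 -> lo=[14, 19, 44] (size 3, max 44) hi=[45, 47] (size 2, min 45) -> median=44
Step 6: insert 30 -> lo=[14, 19, 30] (size 3, max 30) hi=[44, 45, 47] (size 3, min 44) -> median=37
Step 7: insert 1 -> lo=[1, 14, 19, 30] (size 4, max 30) hi=[44, 45, 47] (size 3, min 44) -> median=30

Answer: 44 44.5 45 44.5 44 37 30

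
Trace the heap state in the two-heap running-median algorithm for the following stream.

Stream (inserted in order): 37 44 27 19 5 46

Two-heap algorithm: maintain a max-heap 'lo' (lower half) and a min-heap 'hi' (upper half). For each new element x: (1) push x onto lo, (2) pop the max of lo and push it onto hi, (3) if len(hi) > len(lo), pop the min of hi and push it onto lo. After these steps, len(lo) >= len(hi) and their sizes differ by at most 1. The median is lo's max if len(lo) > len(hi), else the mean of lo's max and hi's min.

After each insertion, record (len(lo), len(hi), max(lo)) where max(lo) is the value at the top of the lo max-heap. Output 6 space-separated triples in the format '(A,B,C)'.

Answer: (1,0,37) (1,1,37) (2,1,37) (2,2,27) (3,2,27) (3,3,27)

Derivation:
Step 1: insert 37 -> lo=[37] hi=[] -> (len(lo)=1, len(hi)=0, max(lo)=37)
Step 2: insert 44 -> lo=[37] hi=[44] -> (len(lo)=1, len(hi)=1, max(lo)=37)
Step 3: insert 27 -> lo=[27, 37] hi=[44] -> (len(lo)=2, len(hi)=1, max(lo)=37)
Step 4: insert 19 -> lo=[19, 27] hi=[37, 44] -> (len(lo)=2, len(hi)=2, max(lo)=27)
Step 5: insert 5 -> lo=[5, 19, 27] hi=[37, 44] -> (len(lo)=3, len(hi)=2, max(lo)=27)
Step 6: insert 46 -> lo=[5, 19, 27] hi=[37, 44, 46] -> (len(lo)=3, len(hi)=3, max(lo)=27)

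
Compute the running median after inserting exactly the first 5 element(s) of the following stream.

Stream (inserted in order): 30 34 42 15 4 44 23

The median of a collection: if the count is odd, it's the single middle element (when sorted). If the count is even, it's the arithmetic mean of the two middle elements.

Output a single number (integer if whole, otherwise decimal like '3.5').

Answer: 30

Derivation:
Step 1: insert 30 -> lo=[30] (size 1, max 30) hi=[] (size 0) -> median=30
Step 2: insert 34 -> lo=[30] (size 1, max 30) hi=[34] (size 1, min 34) -> median=32
Step 3: insert 42 -> lo=[30, 34] (size 2, max 34) hi=[42] (size 1, min 42) -> median=34
Step 4: insert 15 -> lo=[15, 30] (size 2, max 30) hi=[34, 42] (size 2, min 34) -> median=32
Step 5: insert 4 -> lo=[4, 15, 30] (size 3, max 30) hi=[34, 42] (size 2, min 34) -> median=30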